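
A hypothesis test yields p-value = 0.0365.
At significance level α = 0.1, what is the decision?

Compare p-value to α:
0.0365 < 0.1
Decision: reject H₀

Answer: reject H₀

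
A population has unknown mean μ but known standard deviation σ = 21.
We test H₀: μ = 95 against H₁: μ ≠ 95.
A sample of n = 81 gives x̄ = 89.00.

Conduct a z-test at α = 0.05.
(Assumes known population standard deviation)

Standard error: SE = σ/√n = 21/√81 = 2.3333
z-statistic: z = (x̄ - μ₀)/SE = (89.00 - 95)/2.3333 = -2.5715
Critical value: ±1.960
p-value = 0.0101
Decision: reject H₀

Answer: z = -2.5715, reject H₀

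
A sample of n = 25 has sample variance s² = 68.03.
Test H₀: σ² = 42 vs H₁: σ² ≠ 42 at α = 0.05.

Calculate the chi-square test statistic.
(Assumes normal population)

Answer: χ² = 38.8743, fail to reject H₀

Derivation:
df = n - 1 = 24
χ² = (n-1)s²/σ₀² = 24×68.03/42 = 38.8743
Critical values: χ²_{0.975,24} = 12.401, χ²_{0.025,24} = 39.364
Rejection region: χ² < 12.401 or χ² > 39.364
Decision: fail to reject H₀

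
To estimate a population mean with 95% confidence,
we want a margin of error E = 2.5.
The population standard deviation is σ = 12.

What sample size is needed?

Answer: n = 89

Derivation:
z_0.025 = 1.960
n = (z×σ/E)² = (1.960×12/2.5)²
n = 88.5105
Round up: n = 89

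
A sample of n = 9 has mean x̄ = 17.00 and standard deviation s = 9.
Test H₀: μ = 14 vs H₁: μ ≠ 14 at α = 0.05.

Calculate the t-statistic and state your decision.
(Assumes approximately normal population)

Answer: t = 1.0000, fail to reject H₀

Derivation:
df = n - 1 = 8
SE = s/√n = 9/√9 = 3.0000
t = (x̄ - μ₀)/SE = (17.00 - 14)/3.0000 = 1.0000
Critical value: t_{0.025,8} = ±2.306
p-value ≈ 0.3466
Decision: fail to reject H₀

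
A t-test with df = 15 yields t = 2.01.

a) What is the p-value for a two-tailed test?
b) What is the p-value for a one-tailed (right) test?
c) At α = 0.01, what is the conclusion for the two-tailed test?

Using t-distribution with df = 15:
a) Two-tailed: p = 2×P(T > 2.01) = 0.0628
b) One-tailed: p = P(T > 2.01) = 0.0314
c) 0.0628 ≥ 0.01, fail to reject H₀

Answer: a) 0.0628, b) 0.0314, c) fail to reject H₀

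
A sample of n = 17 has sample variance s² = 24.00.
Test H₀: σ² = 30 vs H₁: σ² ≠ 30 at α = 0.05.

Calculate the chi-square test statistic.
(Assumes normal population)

Answer: χ² = 12.8000, fail to reject H₀

Derivation:
df = n - 1 = 16
χ² = (n-1)s²/σ₀² = 16×24.00/30 = 12.8000
Critical values: χ²_{0.975,16} = 6.908, χ²_{0.025,16} = 28.845
Rejection region: χ² < 6.908 or χ² > 28.845
Decision: fail to reject H₀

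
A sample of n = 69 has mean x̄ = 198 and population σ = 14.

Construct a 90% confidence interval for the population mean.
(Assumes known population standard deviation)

Confidence level: 90%, α = 0.1
z_0.05 = 1.645
SE = σ/√n = 14/√69 = 1.6854
Margin of error = 1.645 × 1.6854 = 2.7725
CI: x̄ ± margin = 198 ± 2.7725
CI: (195.2275, 200.7725)

Answer: (195.2275, 200.7725)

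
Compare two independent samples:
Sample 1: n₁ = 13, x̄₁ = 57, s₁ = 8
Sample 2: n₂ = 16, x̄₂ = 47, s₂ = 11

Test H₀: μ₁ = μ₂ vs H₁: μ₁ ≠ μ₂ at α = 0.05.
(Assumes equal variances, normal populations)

Answer: t = 2.7382, reject H₀

Derivation:
Pooled variance: s²_p = [12×8² + 15×11²]/(27) = 95.6667
s_p = 9.7809
SE = s_p×√(1/n₁ + 1/n₂) = 9.7809×√(1/13 + 1/16) = 3.6521
t = (x̄₁ - x̄₂)/SE = (57 - 47)/3.6521 = 2.7382
df = 27, t-critical = ±2.052
Decision: reject H₀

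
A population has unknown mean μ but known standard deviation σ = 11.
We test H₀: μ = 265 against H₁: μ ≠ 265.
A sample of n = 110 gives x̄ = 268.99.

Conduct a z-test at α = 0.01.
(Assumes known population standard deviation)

Standard error: SE = σ/√n = 11/√110 = 1.0488
z-statistic: z = (x̄ - μ₀)/SE = (268.99 - 265)/1.0488 = 3.8043
Critical value: ±2.576
p-value = 0.0001
Decision: reject H₀

Answer: z = 3.8043, reject H₀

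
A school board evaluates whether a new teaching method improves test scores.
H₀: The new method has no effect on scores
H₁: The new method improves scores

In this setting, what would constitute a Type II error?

Type I error (α): Rejecting H₀ when H₀ is true
Type II error (β): Failing to reject H₀ when H₁ is true

Answer: Failing to adopt an effective teaching method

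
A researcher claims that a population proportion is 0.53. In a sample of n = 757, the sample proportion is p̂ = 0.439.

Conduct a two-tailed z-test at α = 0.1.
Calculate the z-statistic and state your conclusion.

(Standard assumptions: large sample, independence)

H₀: p = 0.53, H₁: p ≠ 0.53
Standard error: SE = √(p₀(1-p₀)/n) = √(0.53×0.47/757) = 0.018140
z-statistic: z = (p̂ - p₀)/SE = (0.439 - 0.53)/0.018140 = -5.0165
Critical value: z_0.05 = ±1.645
p-value < 0.0001
Decision: reject H₀ at α = 0.1

Answer: z = -5.0165, reject H₀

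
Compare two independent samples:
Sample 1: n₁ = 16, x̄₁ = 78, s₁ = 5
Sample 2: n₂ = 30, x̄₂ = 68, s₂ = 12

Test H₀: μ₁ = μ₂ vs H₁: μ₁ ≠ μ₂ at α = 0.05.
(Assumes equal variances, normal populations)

Answer: t = 3.1762, reject H₀

Derivation:
Pooled variance: s²_p = [15×5² + 29×12²]/(44) = 103.4318
s_p = 10.1701
SE = s_p×√(1/n₁ + 1/n₂) = 10.1701×√(1/16 + 1/30) = 3.1484
t = (x̄₁ - x̄₂)/SE = (78 - 68)/3.1484 = 3.1762
df = 44, t-critical = ±2.015
Decision: reject H₀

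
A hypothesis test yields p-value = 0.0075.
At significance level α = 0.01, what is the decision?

Compare p-value to α:
0.0075 < 0.01
Decision: reject H₀

Answer: reject H₀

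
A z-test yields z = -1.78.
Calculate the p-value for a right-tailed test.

For z = -1.78:
p = P(Z > -1.78) = 1 - Φ(-1.78) = 0.9625

Answer: p-value ≈ 0.9625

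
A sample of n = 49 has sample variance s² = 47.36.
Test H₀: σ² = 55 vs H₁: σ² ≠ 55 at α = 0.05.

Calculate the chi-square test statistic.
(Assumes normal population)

Answer: χ² = 41.3324, fail to reject H₀

Derivation:
df = n - 1 = 48
χ² = (n-1)s²/σ₀² = 48×47.36/55 = 41.3324
Critical values: χ²_{0.975,48} = 30.755, χ²_{0.025,48} = 69.023
Rejection region: χ² < 30.755 or χ² > 69.023
Decision: fail to reject H₀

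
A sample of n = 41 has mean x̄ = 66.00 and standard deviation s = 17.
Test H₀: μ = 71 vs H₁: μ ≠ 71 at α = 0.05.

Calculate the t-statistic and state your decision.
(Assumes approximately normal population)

df = n - 1 = 40
SE = s/√n = 17/√41 = 2.6550
t = (x̄ - μ₀)/SE = (66.00 - 71)/2.6550 = -1.8832
Critical value: t_{0.025,40} = ±2.021
p-value ≈ 0.0670
Decision: fail to reject H₀

Answer: t = -1.8832, fail to reject H₀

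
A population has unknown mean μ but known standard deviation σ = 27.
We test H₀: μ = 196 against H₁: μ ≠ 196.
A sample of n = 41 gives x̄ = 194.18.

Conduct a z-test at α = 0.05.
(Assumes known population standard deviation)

Standard error: SE = σ/√n = 27/√41 = 4.2167
z-statistic: z = (x̄ - μ₀)/SE = (194.18 - 196)/4.2167 = -0.4316
Critical value: ±1.960
p-value = 0.6660
Decision: fail to reject H₀

Answer: z = -0.4316, fail to reject H₀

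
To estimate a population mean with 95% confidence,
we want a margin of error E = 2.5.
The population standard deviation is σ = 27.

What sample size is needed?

Answer: n = 449

Derivation:
z_0.025 = 1.960
n = (z×σ/E)² = (1.960×27/2.5)²
n = 448.0842
Round up: n = 449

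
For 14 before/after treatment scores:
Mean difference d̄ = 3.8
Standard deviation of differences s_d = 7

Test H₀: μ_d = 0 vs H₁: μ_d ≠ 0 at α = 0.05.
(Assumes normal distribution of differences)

Answer: t = 2.0312, fail to reject H₀

Derivation:
df = n - 1 = 13
SE = s_d/√n = 7/√14 = 1.8708
t = d̄/SE = 3.8/1.8708 = 2.0312
Critical value: t_{0.025,13} = ±2.160
p-value ≈ 0.0632
Decision: fail to reject H₀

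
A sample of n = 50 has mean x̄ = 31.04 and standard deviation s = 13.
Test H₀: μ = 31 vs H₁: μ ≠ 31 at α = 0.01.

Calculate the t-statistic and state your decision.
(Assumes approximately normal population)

Answer: t = 0.0218, fail to reject H₀

Derivation:
df = n - 1 = 49
SE = s/√n = 13/√50 = 1.8385
t = (x̄ - μ₀)/SE = (31.04 - 31)/1.8385 = 0.0218
Critical value: t_{0.005,49} = ±2.680
p-value ≈ 0.9827
Decision: fail to reject H₀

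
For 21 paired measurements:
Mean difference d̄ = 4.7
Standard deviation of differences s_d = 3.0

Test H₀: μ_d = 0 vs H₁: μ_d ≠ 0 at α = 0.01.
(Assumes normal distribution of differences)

df = n - 1 = 20
SE = s_d/√n = 3.0/√21 = 0.6547
t = d̄/SE = 4.7/0.6547 = 7.1789
Critical value: t_{0.005,20} = ±2.845
p-value < 0.0001
Decision: reject H₀

Answer: t = 7.1789, reject H₀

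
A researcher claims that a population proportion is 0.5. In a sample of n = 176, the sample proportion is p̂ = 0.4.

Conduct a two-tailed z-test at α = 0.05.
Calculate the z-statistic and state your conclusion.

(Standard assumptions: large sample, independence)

Answer: z = -2.6533, reject H₀

Derivation:
H₀: p = 0.5, H₁: p ≠ 0.5
Standard error: SE = √(p₀(1-p₀)/n) = √(0.5×0.5/176) = 0.037689
z-statistic: z = (p̂ - p₀)/SE = (0.4 - 0.5)/0.037689 = -2.6533
Critical value: z_0.025 = ±1.960
p-value = 0.0080
Decision: reject H₀ at α = 0.05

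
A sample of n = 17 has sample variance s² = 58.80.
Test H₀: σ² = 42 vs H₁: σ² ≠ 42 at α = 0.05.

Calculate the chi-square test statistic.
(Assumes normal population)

df = n - 1 = 16
χ² = (n-1)s²/σ₀² = 16×58.80/42 = 22.4000
Critical values: χ²_{0.975,16} = 6.908, χ²_{0.025,16} = 28.845
Rejection region: χ² < 6.908 or χ² > 28.845
Decision: fail to reject H₀

Answer: χ² = 22.4000, fail to reject H₀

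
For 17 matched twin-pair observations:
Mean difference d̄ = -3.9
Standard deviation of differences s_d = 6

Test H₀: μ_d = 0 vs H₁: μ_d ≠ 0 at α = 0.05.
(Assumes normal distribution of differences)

df = n - 1 = 16
SE = s_d/√n = 6/√17 = 1.4552
t = d̄/SE = -3.9/1.4552 = -2.6800
Critical value: t_{0.025,16} = ±2.120
p-value ≈ 0.0164
Decision: reject H₀

Answer: t = -2.6800, reject H₀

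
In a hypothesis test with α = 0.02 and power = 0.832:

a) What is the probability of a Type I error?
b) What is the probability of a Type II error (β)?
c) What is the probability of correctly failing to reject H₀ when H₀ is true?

a) Type I error probability = α = 0.02
b) Power = P(reject H₀ | H₁ true) = 1 - β = 0.832, so Type II error probability = β = 1 - Power = 0.168
c) P(fail to reject H₀ | H₀ true) = 1 - α = 0.98

Answer: a) 0.02, b) 0.168, c) 0.98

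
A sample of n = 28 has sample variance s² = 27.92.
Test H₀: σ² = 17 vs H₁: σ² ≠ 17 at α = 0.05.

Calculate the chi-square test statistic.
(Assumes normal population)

df = n - 1 = 27
χ² = (n-1)s²/σ₀² = 27×27.92/17 = 44.3435
Critical values: χ²_{0.975,27} = 14.573, χ²_{0.025,27} = 43.195
Rejection region: χ² < 14.573 or χ² > 43.195
Decision: reject H₀

Answer: χ² = 44.3435, reject H₀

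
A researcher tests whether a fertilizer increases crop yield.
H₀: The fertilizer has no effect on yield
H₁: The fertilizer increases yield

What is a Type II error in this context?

Answer: Failing to recommend an effective fertilizer

Derivation:
Type I error (α): Rejecting H₀ when H₀ is true
Type II error (β): Failing to reject H₀ when H₁ is true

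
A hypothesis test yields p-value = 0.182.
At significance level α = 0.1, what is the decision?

Compare p-value to α:
0.182 ≥ 0.1
Decision: fail to reject H₀

Answer: fail to reject H₀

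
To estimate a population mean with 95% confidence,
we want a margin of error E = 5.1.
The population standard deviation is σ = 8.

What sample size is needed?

z_0.025 = 1.960
n = (z×σ/E)² = (1.960×8/5.1)²
n = 9.4526
Round up: n = 10

Answer: n = 10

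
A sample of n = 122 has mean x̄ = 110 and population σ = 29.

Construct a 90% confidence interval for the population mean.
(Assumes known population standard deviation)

Answer: (105.6811, 114.3189)

Derivation:
Confidence level: 90%, α = 0.1
z_0.05 = 1.645
SE = σ/√n = 29/√122 = 2.6255
Margin of error = 1.645 × 2.6255 = 4.3189
CI: x̄ ± margin = 110 ± 4.3189
CI: (105.6811, 114.3189)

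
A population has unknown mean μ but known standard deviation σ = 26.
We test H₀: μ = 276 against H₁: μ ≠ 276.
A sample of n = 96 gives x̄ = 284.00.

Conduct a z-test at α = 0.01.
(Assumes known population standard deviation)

Standard error: SE = σ/√n = 26/√96 = 2.6536
z-statistic: z = (x̄ - μ₀)/SE = (284.00 - 276)/2.6536 = 3.0148
Critical value: ±2.576
p-value = 0.0026
Decision: reject H₀

Answer: z = 3.0148, reject H₀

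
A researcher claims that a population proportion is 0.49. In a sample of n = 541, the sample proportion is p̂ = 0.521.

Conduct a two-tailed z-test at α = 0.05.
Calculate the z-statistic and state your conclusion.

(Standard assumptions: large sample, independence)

Answer: z = 1.4424, fail to reject H₀

Derivation:
H₀: p = 0.49, H₁: p ≠ 0.49
Standard error: SE = √(p₀(1-p₀)/n) = √(0.49×0.51/541) = 0.021492
z-statistic: z = (p̂ - p₀)/SE = (0.521 - 0.49)/0.021492 = 1.4424
Critical value: z_0.025 = ±1.960
p-value = 0.1492
Decision: fail to reject H₀ at α = 0.05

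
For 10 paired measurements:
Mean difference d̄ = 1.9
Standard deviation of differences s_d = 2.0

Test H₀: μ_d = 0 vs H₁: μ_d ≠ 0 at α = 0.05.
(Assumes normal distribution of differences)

df = n - 1 = 9
SE = s_d/√n = 2.0/√10 = 0.6325
t = d̄/SE = 1.9/0.6325 = 3.0040
Critical value: t_{0.025,9} = ±2.262
p-value ≈ 0.0149
Decision: reject H₀

Answer: t = 3.0040, reject H₀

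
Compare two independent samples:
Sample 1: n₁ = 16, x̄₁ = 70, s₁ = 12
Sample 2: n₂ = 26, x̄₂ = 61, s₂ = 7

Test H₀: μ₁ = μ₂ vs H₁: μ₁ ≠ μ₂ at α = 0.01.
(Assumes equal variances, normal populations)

Answer: t = 3.0790, reject H₀

Derivation:
Pooled variance: s²_p = [15×12² + 25×7²]/(40) = 84.6250
s_p = 9.1992
SE = s_p×√(1/n₁ + 1/n₂) = 9.1992×√(1/16 + 1/26) = 2.9230
t = (x̄₁ - x̄₂)/SE = (70 - 61)/2.9230 = 3.0790
df = 40, t-critical = ±2.704
Decision: reject H₀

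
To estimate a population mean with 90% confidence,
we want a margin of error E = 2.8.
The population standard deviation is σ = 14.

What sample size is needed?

Answer: n = 68

Derivation:
z_0.05 = 1.645
n = (z×σ/E)² = (1.645×14/2.8)²
n = 67.6506
Round up: n = 68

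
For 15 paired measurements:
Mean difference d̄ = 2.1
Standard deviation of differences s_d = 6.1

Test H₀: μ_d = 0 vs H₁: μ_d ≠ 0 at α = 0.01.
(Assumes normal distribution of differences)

df = n - 1 = 14
SE = s_d/√n = 6.1/√15 = 1.5750
t = d̄/SE = 2.1/1.5750 = 1.3333
Critical value: t_{0.005,14} = ±2.977
p-value ≈ 0.2037
Decision: fail to reject H₀

Answer: t = 1.3333, fail to reject H₀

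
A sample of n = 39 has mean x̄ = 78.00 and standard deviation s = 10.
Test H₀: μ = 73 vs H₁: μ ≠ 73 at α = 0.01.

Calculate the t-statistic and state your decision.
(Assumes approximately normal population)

df = n - 1 = 38
SE = s/√n = 10/√39 = 1.6013
t = (x̄ - μ₀)/SE = (78.00 - 73)/1.6013 = 3.1225
Critical value: t_{0.005,38} = ±2.712
p-value ≈ 0.0034
Decision: reject H₀

Answer: t = 3.1225, reject H₀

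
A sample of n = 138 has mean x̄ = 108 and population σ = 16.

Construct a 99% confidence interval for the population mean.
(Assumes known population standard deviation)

Answer: (104.4915, 111.5085)

Derivation:
Confidence level: 99%, α = 0.01
z_0.005 = 2.576
SE = σ/√n = 16/√138 = 1.3620
Margin of error = 2.576 × 1.3620 = 3.5085
CI: x̄ ± margin = 108 ± 3.5085
CI: (104.4915, 111.5085)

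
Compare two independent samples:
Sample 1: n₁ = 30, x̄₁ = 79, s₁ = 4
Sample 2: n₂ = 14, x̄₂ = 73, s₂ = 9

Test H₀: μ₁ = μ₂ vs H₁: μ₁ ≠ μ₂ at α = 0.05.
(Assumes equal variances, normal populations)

Answer: t = 3.0845, reject H₀

Derivation:
Pooled variance: s²_p = [29×4² + 13×9²]/(42) = 36.1190
s_p = 6.0099
SE = s_p×√(1/n₁ + 1/n₂) = 6.0099×√(1/30 + 1/14) = 1.9452
t = (x̄₁ - x̄₂)/SE = (79 - 73)/1.9452 = 3.0845
df = 42, t-critical = ±2.018
Decision: reject H₀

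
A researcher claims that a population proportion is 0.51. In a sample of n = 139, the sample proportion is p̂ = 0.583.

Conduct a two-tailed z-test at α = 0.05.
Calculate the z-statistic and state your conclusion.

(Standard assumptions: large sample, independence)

Answer: z = 1.7217, fail to reject H₀

Derivation:
H₀: p = 0.51, H₁: p ≠ 0.51
Standard error: SE = √(p₀(1-p₀)/n) = √(0.51×0.49/139) = 0.042401
z-statistic: z = (p̂ - p₀)/SE = (0.583 - 0.51)/0.042401 = 1.7217
Critical value: z_0.025 = ±1.960
p-value = 0.0851
Decision: fail to reject H₀ at α = 0.05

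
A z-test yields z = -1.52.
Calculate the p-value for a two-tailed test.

For z = -1.52:
p = 2×P(Z > |-1.52|) = 2×(1 - Φ(1.52)) = 0.1285

Answer: p-value ≈ 0.1285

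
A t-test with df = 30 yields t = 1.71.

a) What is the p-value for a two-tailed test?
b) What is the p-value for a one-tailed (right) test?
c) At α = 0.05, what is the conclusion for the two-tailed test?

Using t-distribution with df = 30:
a) Two-tailed: p = 2×P(T > 1.71) = 0.0976
b) One-tailed: p = P(T > 1.71) = 0.0488
c) 0.0976 ≥ 0.05, fail to reject H₀

Answer: a) 0.0976, b) 0.0488, c) fail to reject H₀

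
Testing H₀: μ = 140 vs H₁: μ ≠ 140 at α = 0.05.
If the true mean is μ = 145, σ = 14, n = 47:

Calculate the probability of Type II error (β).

SE = σ/√n = 14/√47 = 2.0421
Critical values: μ₀ ± z_0.025×SE = 140 ± 1.960×2.0421
Acceptance region: (135.9975, 144.0025)
Under H₁ (μ = 145): z_high = (144.0025 - 145)/2.0421 = -0.4885, z_low = (135.9975 - 145)/2.0421 = -4.4085
β = P(not reject | H₁) = Φ(-0.4885) - Φ(-4.4085) ≈ 0.3126

Answer: β ≈ 0.3126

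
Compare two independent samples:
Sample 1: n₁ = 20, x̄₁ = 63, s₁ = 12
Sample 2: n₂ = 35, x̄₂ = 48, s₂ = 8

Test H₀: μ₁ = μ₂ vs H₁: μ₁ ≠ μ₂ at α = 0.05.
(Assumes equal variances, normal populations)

Pooled variance: s²_p = [19×12² + 34×8²]/(53) = 92.6792
s_p = 9.6270
SE = s_p×√(1/n₁ + 1/n₂) = 9.6270×√(1/20 + 1/35) = 2.6985
t = (x̄₁ - x̄₂)/SE = (63 - 48)/2.6985 = 5.5586
df = 53, t-critical = ±2.006
Decision: reject H₀

Answer: t = 5.5586, reject H₀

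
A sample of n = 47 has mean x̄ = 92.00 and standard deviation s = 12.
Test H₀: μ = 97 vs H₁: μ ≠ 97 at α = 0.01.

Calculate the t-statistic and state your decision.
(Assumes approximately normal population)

df = n - 1 = 46
SE = s/√n = 12/√47 = 1.7504
t = (x̄ - μ₀)/SE = (92.00 - 97)/1.7504 = -2.8565
Critical value: t_{0.005,46} = ±2.687
p-value ≈ 0.0064
Decision: reject H₀

Answer: t = -2.8565, reject H₀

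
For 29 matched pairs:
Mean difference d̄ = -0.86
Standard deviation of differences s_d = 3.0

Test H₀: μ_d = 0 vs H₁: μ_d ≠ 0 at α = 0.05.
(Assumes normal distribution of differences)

df = n - 1 = 28
SE = s_d/√n = 3.0/√29 = 0.5571
t = d̄/SE = -0.86/0.5571 = -1.5437
Critical value: t_{0.025,28} = ±2.048
p-value ≈ 0.1339
Decision: fail to reject H₀

Answer: t = -1.5437, fail to reject H₀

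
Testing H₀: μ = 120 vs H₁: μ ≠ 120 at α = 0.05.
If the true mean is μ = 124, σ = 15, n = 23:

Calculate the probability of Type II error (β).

SE = σ/√n = 15/√23 = 3.1277
Critical values: μ₀ ± z_0.025×SE = 120 ± 1.960×3.1277
Acceptance region: (113.8697, 126.1303)
Under H₁ (μ = 124): z_high = (126.1303 - 124)/3.1277 = 0.6811, z_low = (113.8697 - 124)/3.1277 = -3.2389
β = P(not reject | H₁) = Φ(0.6811) - Φ(-3.2389) ≈ 0.7515

Answer: β ≈ 0.7515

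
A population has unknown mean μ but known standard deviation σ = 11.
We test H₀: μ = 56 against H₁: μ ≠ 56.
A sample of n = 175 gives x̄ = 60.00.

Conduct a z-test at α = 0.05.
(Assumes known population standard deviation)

Answer: z = 4.8106, reject H₀

Derivation:
Standard error: SE = σ/√n = 11/√175 = 0.8315
z-statistic: z = (x̄ - μ₀)/SE = (60.00 - 56)/0.8315 = 4.8106
Critical value: ±1.960
p-value < 0.0001
Decision: reject H₀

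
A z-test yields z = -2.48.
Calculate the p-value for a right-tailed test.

For z = -2.48:
p = P(Z > -2.48) = 1 - Φ(-2.48) = 0.9934

Answer: p-value ≈ 0.9934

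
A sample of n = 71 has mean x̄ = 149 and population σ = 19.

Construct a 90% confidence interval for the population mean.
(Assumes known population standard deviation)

Answer: (145.2907, 152.7093)

Derivation:
Confidence level: 90%, α = 0.1
z_0.05 = 1.645
SE = σ/√n = 19/√71 = 2.2549
Margin of error = 1.645 × 2.2549 = 3.7093
CI: x̄ ± margin = 149 ± 3.7093
CI: (145.2907, 152.7093)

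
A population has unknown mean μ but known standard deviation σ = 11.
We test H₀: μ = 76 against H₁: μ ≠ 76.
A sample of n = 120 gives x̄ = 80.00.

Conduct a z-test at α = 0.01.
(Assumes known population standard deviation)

Standard error: SE = σ/√n = 11/√120 = 1.0042
z-statistic: z = (x̄ - μ₀)/SE = (80.00 - 76)/1.0042 = 3.9833
Critical value: ±2.576
p-value = 0.0001
Decision: reject H₀

Answer: z = 3.9833, reject H₀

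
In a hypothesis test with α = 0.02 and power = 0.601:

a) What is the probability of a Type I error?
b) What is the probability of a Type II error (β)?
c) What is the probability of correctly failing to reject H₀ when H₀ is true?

Answer: a) 0.02, b) 0.399, c) 0.98

Derivation:
a) Type I error probability = α = 0.02
b) Power = P(reject H₀ | H₁ true) = 1 - β = 0.601, so Type II error probability = β = 1 - Power = 0.399
c) P(fail to reject H₀ | H₀ true) = 1 - α = 0.98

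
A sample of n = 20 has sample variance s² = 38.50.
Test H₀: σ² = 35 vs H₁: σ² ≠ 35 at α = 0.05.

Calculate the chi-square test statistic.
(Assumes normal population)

Answer: χ² = 20.9000, fail to reject H₀

Derivation:
df = n - 1 = 19
χ² = (n-1)s²/σ₀² = 19×38.50/35 = 20.9000
Critical values: χ²_{0.975,19} = 8.907, χ²_{0.025,19} = 32.852
Rejection region: χ² < 8.907 or χ² > 32.852
Decision: fail to reject H₀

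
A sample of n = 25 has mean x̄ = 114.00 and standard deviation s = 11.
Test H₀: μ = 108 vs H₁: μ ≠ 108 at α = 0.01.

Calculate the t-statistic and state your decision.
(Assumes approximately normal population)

Answer: t = 2.7273, fail to reject H₀

Derivation:
df = n - 1 = 24
SE = s/√n = 11/√25 = 2.2000
t = (x̄ - μ₀)/SE = (114.00 - 108)/2.2000 = 2.7273
Critical value: t_{0.005,24} = ±2.797
p-value ≈ 0.0117
Decision: fail to reject H₀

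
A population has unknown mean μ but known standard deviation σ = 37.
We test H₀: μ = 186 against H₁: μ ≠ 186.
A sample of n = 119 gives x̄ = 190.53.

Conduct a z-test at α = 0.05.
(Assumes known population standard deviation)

Answer: z = 1.3356, fail to reject H₀

Derivation:
Standard error: SE = σ/√n = 37/√119 = 3.3918
z-statistic: z = (x̄ - μ₀)/SE = (190.53 - 186)/3.3918 = 1.3356
Critical value: ±1.960
p-value = 0.1817
Decision: fail to reject H₀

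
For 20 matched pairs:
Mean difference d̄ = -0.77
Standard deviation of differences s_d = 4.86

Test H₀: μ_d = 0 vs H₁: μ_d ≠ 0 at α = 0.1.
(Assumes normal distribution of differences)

df = n - 1 = 19
SE = s_d/√n = 4.86/√20 = 1.0867
t = d̄/SE = -0.77/1.0867 = -0.7086
Critical value: t_{0.05,19} = ±1.729
p-value ≈ 0.4872
Decision: fail to reject H₀

Answer: t = -0.7086, fail to reject H₀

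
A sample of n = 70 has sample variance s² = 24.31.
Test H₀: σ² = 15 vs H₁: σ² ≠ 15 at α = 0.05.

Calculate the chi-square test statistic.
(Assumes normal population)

df = n - 1 = 69
χ² = (n-1)s²/σ₀² = 69×24.31/15 = 111.8260
Critical values: χ²_{0.975,69} = 47.924, χ²_{0.025,69} = 93.856
Rejection region: χ² < 47.924 or χ² > 93.856
Decision: reject H₀

Answer: χ² = 111.8260, reject H₀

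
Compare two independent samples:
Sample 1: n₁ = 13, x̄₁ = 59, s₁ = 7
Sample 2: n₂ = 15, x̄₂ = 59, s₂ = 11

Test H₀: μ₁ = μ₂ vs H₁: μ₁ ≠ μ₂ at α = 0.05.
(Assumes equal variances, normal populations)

Answer: t = 0.0000, fail to reject H₀

Derivation:
Pooled variance: s²_p = [12×7² + 14×11²]/(26) = 87.7692
s_p = 9.3685
SE = s_p×√(1/n₁ + 1/n₂) = 9.3685×√(1/13 + 1/15) = 3.5500
t = (x̄₁ - x̄₂)/SE = (59 - 59)/3.5500 = 0.0000
df = 26, t-critical = ±2.056
Decision: fail to reject H₀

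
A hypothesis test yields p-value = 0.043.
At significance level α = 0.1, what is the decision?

Compare p-value to α:
0.043 < 0.1
Decision: reject H₀

Answer: reject H₀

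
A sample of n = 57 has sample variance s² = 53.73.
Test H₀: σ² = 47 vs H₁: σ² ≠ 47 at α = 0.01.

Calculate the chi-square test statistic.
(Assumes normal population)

df = n - 1 = 56
χ² = (n-1)s²/σ₀² = 56×53.73/47 = 64.0187
Critical values: χ²_{0.995,56} = 32.490, χ²_{0.005,56} = 86.994
Rejection region: χ² < 32.490 or χ² > 86.994
Decision: fail to reject H₀

Answer: χ² = 64.0187, fail to reject H₀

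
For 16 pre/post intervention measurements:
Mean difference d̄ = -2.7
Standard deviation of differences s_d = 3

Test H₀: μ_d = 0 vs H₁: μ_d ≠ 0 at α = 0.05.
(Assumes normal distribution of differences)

df = n - 1 = 15
SE = s_d/√n = 3/√16 = 0.7500
t = d̄/SE = -2.7/0.7500 = -3.6000
Critical value: t_{0.025,15} = ±2.131
p-value ≈ 0.0026
Decision: reject H₀

Answer: t = -3.6000, reject H₀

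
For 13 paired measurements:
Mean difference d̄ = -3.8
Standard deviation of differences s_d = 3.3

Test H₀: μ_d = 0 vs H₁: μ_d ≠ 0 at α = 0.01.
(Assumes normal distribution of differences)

df = n - 1 = 12
SE = s_d/√n = 3.3/√13 = 0.9153
t = d̄/SE = -3.8/0.9153 = -4.1516
Critical value: t_{0.005,12} = ±3.055
p-value ≈ 0.0013
Decision: reject H₀

Answer: t = -4.1516, reject H₀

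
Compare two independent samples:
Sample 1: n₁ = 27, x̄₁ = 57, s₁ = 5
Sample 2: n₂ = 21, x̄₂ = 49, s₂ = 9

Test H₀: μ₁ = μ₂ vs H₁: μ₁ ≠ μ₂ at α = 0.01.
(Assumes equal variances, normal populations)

Pooled variance: s²_p = [26×5² + 20×9²]/(46) = 49.3478
s_p = 7.0248
SE = s_p×√(1/n₁ + 1/n₂) = 7.0248×√(1/27 + 1/21) = 2.0439
t = (x̄₁ - x̄₂)/SE = (57 - 49)/2.0439 = 3.9141
df = 46, t-critical = ±2.687
Decision: reject H₀

Answer: t = 3.9141, reject H₀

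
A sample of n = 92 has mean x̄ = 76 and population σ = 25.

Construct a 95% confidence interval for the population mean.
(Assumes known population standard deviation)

Confidence level: 95%, α = 0.05
z_0.025 = 1.960
SE = σ/√n = 25/√92 = 2.6064
Margin of error = 1.960 × 2.6064 = 5.1085
CI: x̄ ± margin = 76 ± 5.1085
CI: (70.8915, 81.1085)

Answer: (70.8915, 81.1085)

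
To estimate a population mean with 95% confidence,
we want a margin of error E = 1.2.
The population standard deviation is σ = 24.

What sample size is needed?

Answer: n = 1537

Derivation:
z_0.025 = 1.960
n = (z×σ/E)² = (1.960×24/1.2)²
n = 1536.6400
Round up: n = 1537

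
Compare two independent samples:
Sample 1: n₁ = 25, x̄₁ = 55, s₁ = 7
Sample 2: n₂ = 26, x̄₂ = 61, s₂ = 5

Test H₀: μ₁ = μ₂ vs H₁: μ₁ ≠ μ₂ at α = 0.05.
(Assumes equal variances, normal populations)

Pooled variance: s²_p = [24×7² + 25×5²]/(49) = 36.7551
s_p = 6.0626
SE = s_p×√(1/n₁ + 1/n₂) = 6.0626×√(1/25 + 1/26) = 1.6982
t = (x̄₁ - x̄₂)/SE = (55 - 61)/1.6982 = -3.5332
df = 49, t-critical = ±2.010
Decision: reject H₀

Answer: t = -3.5332, reject H₀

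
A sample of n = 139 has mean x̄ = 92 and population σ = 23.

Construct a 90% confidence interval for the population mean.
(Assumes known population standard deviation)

Answer: (88.7909, 95.2091)

Derivation:
Confidence level: 90%, α = 0.1
z_0.05 = 1.645
SE = σ/√n = 23/√139 = 1.9508
Margin of error = 1.645 × 1.9508 = 3.2091
CI: x̄ ± margin = 92 ± 3.2091
CI: (88.7909, 95.2091)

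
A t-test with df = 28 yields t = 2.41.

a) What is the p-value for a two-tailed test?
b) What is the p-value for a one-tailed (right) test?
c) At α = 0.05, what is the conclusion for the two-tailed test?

Using t-distribution with df = 28:
a) Two-tailed: p = 2×P(T > 2.41) = 0.0228
b) One-tailed: p = P(T > 2.41) = 0.0114
c) 0.0228 < 0.05, reject H₀

Answer: a) 0.0228, b) 0.0114, c) reject H₀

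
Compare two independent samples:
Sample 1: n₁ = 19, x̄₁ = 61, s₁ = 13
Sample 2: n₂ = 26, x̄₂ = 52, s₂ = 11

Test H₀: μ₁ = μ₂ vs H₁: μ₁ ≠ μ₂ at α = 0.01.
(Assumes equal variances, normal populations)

Answer: t = 2.5104, fail to reject H₀

Derivation:
Pooled variance: s²_p = [18×13² + 25×11²]/(43) = 141.0930
s_p = 11.8783
SE = s_p×√(1/n₁ + 1/n₂) = 11.8783×√(1/19 + 1/26) = 3.5851
t = (x̄₁ - x̄₂)/SE = (61 - 52)/3.5851 = 2.5104
df = 43, t-critical = ±2.695
Decision: fail to reject H₀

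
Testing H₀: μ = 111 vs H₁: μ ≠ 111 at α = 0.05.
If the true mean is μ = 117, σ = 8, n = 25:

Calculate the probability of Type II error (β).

Answer: β ≈ 0.0367

Derivation:
SE = σ/√n = 8/√25 = 1.6000
Critical values: μ₀ ± z_0.025×SE = 111 ± 1.960×1.6000
Acceptance region: (107.8640, 114.1360)
Under H₁ (μ = 117): z_high = (114.1360 - 117)/1.6000 = -1.7900, z_low = (107.8640 - 117)/1.6000 = -5.7100
β = P(not reject | H₁) = Φ(-1.7900) - Φ(-5.7100) ≈ 0.0367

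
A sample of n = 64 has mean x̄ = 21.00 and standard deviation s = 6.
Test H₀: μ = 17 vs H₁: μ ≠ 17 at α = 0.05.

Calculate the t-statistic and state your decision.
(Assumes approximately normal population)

Answer: t = 5.3333, reject H₀

Derivation:
df = n - 1 = 63
SE = s/√n = 6/√64 = 0.7500
t = (x̄ - μ₀)/SE = (21.00 - 17)/0.7500 = 5.3333
Critical value: t_{0.025,63} = ±1.998
p-value < 0.0001
Decision: reject H₀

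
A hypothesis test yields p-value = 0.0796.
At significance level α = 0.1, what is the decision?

Compare p-value to α:
0.0796 < 0.1
Decision: reject H₀

Answer: reject H₀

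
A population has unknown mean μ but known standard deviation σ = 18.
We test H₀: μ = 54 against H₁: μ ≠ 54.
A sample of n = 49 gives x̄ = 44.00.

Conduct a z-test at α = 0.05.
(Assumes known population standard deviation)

Standard error: SE = σ/√n = 18/√49 = 2.5714
z-statistic: z = (x̄ - μ₀)/SE = (44.00 - 54)/2.5714 = -3.8889
Critical value: ±1.960
p-value = 0.0001
Decision: reject H₀

Answer: z = -3.8889, reject H₀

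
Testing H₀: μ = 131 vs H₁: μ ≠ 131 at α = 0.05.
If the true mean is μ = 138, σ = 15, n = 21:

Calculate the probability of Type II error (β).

SE = σ/√n = 15/√21 = 3.2733
Critical values: μ₀ ± z_0.025×SE = 131 ± 1.960×3.2733
Acceptance region: (124.5843, 137.4157)
Under H₁ (μ = 138): z_high = (137.4157 - 138)/3.2733 = -0.1785, z_low = (124.5843 - 138)/3.2733 = -4.0985
β = P(not reject | H₁) = Φ(-0.1785) - Φ(-4.0985) ≈ 0.4291

Answer: β ≈ 0.4291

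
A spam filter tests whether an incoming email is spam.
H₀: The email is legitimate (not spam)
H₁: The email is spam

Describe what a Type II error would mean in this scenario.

Type I error: rejecting H₀ when it is actually true (false positive).
Type II error: failing to reject H₀ when H₁ is actually true (false negative).

Answer: Letting a spam email through to the inbox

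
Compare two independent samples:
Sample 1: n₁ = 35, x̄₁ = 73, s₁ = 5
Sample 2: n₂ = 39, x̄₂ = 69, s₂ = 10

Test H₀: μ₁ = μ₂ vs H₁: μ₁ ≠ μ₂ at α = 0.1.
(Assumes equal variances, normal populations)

Pooled variance: s²_p = [34×5² + 38×10²]/(72) = 64.5833
s_p = 8.0364
SE = s_p×√(1/n₁ + 1/n₂) = 8.0364×√(1/35 + 1/39) = 1.8712
t = (x̄₁ - x̄₂)/SE = (73 - 69)/1.8712 = 2.1377
df = 72, t-critical = ±1.666
Decision: reject H₀

Answer: t = 2.1377, reject H₀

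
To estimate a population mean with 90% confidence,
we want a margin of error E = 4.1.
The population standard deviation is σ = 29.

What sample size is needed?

z_0.05 = 1.645
n = (z×σ/E)² = (1.645×29/4.1)²
n = 135.3817
Round up: n = 136

Answer: n = 136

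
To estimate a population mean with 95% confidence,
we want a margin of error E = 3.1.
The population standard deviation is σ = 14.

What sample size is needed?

Answer: n = 79

Derivation:
z_0.025 = 1.960
n = (z×σ/E)² = (1.960×14/3.1)²
n = 78.3511
Round up: n = 79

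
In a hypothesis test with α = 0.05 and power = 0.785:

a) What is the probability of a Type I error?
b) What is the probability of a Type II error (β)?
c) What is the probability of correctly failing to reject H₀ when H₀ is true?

Answer: a) 0.05, b) 0.215, c) 0.95

Derivation:
a) Type I error probability = α = 0.05
b) Power = P(reject H₀ | H₁ true) = 1 - β = 0.785, so Type II error probability = β = 1 - Power = 0.215
c) P(fail to reject H₀ | H₀ true) = 1 - α = 0.95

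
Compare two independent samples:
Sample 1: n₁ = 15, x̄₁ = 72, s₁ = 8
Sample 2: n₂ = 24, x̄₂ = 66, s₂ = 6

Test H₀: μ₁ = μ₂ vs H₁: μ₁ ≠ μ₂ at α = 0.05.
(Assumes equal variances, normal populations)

Pooled variance: s²_p = [14×8² + 23×6²]/(37) = 46.5946
s_p = 6.8260
SE = s_p×√(1/n₁ + 1/n₂) = 6.8260×√(1/15 + 1/24) = 2.2467
t = (x̄₁ - x̄₂)/SE = (72 - 66)/2.2467 = 2.6706
df = 37, t-critical = ±2.026
Decision: reject H₀

Answer: t = 2.6706, reject H₀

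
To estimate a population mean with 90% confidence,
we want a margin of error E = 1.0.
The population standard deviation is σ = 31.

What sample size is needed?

Answer: n = 2601

Derivation:
z_0.05 = 1.645
n = (z×σ/E)² = (1.645×31/1.0)²
n = 2600.4900
Round up: n = 2601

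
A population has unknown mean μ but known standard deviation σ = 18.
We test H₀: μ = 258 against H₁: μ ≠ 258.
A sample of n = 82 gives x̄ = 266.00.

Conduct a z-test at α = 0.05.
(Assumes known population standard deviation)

Answer: z = 4.0245, reject H₀

Derivation:
Standard error: SE = σ/√n = 18/√82 = 1.9878
z-statistic: z = (x̄ - μ₀)/SE = (266.00 - 258)/1.9878 = 4.0245
Critical value: ±1.960
p-value = 0.0001
Decision: reject H₀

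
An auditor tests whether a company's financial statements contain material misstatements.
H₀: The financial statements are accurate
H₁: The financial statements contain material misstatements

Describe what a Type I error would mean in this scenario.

Answer: Concluding the statements are misstated when they are actually accurate

Derivation:
Type I error (α): Rejecting H₀ when H₀ is true
Type II error (β): Failing to reject H₀ when H₁ is true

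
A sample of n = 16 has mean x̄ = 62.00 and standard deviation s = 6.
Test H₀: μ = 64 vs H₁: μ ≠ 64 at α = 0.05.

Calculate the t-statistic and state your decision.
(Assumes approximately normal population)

df = n - 1 = 15
SE = s/√n = 6/√16 = 1.5000
t = (x̄ - μ₀)/SE = (62.00 - 64)/1.5000 = -1.3333
Critical value: t_{0.025,15} = ±2.131
p-value ≈ 0.2023
Decision: fail to reject H₀

Answer: t = -1.3333, fail to reject H₀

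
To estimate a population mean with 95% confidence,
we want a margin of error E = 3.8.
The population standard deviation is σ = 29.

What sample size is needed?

z_0.025 = 1.960
n = (z×σ/E)² = (1.960×29/3.8)²
n = 223.7386
Round up: n = 224

Answer: n = 224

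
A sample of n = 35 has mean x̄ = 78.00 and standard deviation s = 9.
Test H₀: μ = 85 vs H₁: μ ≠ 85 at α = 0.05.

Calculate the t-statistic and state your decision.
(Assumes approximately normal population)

df = n - 1 = 34
SE = s/√n = 9/√35 = 1.5213
t = (x̄ - μ₀)/SE = (78.00 - 85)/1.5213 = -4.6013
Critical value: t_{0.025,34} = ±2.032
p-value ≈ 0.0001
Decision: reject H₀

Answer: t = -4.6013, reject H₀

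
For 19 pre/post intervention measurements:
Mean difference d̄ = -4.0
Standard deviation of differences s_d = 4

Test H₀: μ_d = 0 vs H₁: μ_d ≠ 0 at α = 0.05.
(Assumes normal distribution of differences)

Answer: t = -4.3587, reject H₀

Derivation:
df = n - 1 = 18
SE = s_d/√n = 4/√19 = 0.9177
t = d̄/SE = -4.0/0.9177 = -4.3587
Critical value: t_{0.025,18} = ±2.101
p-value ≈ 0.0004
Decision: reject H₀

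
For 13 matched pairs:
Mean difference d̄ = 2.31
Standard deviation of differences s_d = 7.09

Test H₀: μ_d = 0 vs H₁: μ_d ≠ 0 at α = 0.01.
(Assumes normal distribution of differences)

Answer: t = 1.1747, fail to reject H₀

Derivation:
df = n - 1 = 12
SE = s_d/√n = 7.09/√13 = 1.9664
t = d̄/SE = 2.31/1.9664 = 1.1747
Critical value: t_{0.005,12} = ±3.055
p-value ≈ 0.2629
Decision: fail to reject H₀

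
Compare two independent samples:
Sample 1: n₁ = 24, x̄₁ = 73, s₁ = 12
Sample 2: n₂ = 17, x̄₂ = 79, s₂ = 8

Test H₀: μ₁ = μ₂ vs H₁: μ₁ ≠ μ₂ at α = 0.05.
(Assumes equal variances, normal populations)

Answer: t = -1.7951, fail to reject H₀

Derivation:
Pooled variance: s²_p = [23×12² + 16×8²]/(39) = 111.1795
s_p = 10.5442
SE = s_p×√(1/n₁ + 1/n₂) = 10.5442×√(1/24 + 1/17) = 3.3425
t = (x̄₁ - x̄₂)/SE = (73 - 79)/3.3425 = -1.7951
df = 39, t-critical = ±2.023
Decision: fail to reject H₀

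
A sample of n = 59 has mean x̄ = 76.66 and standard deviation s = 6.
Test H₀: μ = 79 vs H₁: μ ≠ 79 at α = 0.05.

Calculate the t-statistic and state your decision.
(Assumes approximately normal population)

Answer: t = -2.9958, reject H₀

Derivation:
df = n - 1 = 58
SE = s/√n = 6/√59 = 0.7811
t = (x̄ - μ₀)/SE = (76.66 - 79)/0.7811 = -2.9958
Critical value: t_{0.025,58} = ±2.002
p-value ≈ 0.0040
Decision: reject H₀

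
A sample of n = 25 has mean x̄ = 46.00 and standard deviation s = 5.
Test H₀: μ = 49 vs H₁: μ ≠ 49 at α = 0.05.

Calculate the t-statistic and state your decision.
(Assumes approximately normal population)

Answer: t = -3.0000, reject H₀

Derivation:
df = n - 1 = 24
SE = s/√n = 5/√25 = 1.0000
t = (x̄ - μ₀)/SE = (46.00 - 49)/1.0000 = -3.0000
Critical value: t_{0.025,24} = ±2.064
p-value ≈ 0.0062
Decision: reject H₀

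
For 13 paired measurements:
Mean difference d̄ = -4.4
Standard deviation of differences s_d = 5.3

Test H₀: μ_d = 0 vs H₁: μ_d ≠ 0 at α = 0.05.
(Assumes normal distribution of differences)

df = n - 1 = 12
SE = s_d/√n = 5.3/√13 = 1.4700
t = d̄/SE = -4.4/1.4700 = -2.9932
Critical value: t_{0.025,12} = ±2.179
p-value ≈ 0.0112
Decision: reject H₀

Answer: t = -2.9932, reject H₀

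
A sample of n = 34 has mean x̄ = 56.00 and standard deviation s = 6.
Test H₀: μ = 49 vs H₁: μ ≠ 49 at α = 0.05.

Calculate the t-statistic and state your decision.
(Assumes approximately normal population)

Answer: t = 6.8027, reject H₀

Derivation:
df = n - 1 = 33
SE = s/√n = 6/√34 = 1.0290
t = (x̄ - μ₀)/SE = (56.00 - 49)/1.0290 = 6.8027
Critical value: t_{0.025,33} = ±2.035
p-value < 0.0001
Decision: reject H₀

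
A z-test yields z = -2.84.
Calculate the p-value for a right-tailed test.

For z = -2.84:
p = P(Z > -2.84) = 1 - Φ(-2.84) = 0.9977

Answer: p-value ≈ 0.9977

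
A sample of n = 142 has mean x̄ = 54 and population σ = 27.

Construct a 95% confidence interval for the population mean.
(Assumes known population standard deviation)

Answer: (49.5590, 58.4410)

Derivation:
Confidence level: 95%, α = 0.05
z_0.025 = 1.960
SE = σ/√n = 27/√142 = 2.2658
Margin of error = 1.960 × 2.2658 = 4.4410
CI: x̄ ± margin = 54 ± 4.4410
CI: (49.5590, 58.4410)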